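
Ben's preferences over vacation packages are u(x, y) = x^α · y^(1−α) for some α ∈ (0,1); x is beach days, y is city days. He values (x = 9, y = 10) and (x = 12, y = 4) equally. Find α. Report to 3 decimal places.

α ≈ 0.761

Indifference: 9^α · 10^(1−α) = 12^α · 4^(1−α).
Taking logs: α·ln 9 + (1−α)·ln 10 = α·ln 12 + (1−α)·ln 4, i.e. α·-0.287682 = (1−α)·-0.916291.
So α/(1−α) = (-0.916291)/(-0.287682) = 3.185083, and α = 3.185083/4.185083 ≈ 0.761.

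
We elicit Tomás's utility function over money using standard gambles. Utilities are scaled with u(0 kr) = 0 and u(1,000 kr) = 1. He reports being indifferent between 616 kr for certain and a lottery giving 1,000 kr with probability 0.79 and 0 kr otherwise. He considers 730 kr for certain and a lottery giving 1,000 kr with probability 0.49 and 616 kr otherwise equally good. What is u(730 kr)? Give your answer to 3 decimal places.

0.893

First, u(616 kr) = 0.79·u(1,000 kr) + 0.21·u(0 kr) = 0.79.
Then u(730 kr) = 0.49·u(1,000 kr) + 0.51·u(616 kr) = 0.49·1.00 + 0.51·0.79 = 0.8929.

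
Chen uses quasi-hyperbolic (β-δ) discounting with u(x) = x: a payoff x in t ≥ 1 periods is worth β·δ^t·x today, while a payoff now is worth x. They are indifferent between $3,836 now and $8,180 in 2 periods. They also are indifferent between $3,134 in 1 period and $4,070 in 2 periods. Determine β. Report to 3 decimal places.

The second indifference involves only future payoffs, so β cancels: β·δ^1·3134 = β·δ^2·4070, giving δ = 3134/4070 = 0.77002.
The first indifference: 3836 = β·δ^2·8180, so β = 3836/(δ^2·8180) = 3836/(0.59294·8180) ≈ 0.791.

β ≈ 0.791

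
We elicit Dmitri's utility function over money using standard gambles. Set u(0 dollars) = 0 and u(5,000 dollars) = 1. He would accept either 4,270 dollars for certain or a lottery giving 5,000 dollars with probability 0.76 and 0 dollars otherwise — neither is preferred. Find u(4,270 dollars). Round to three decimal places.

0.760

By the standard-gamble method, u(4,270 dollars) is just the indifference probability on the best outcome: 0.76.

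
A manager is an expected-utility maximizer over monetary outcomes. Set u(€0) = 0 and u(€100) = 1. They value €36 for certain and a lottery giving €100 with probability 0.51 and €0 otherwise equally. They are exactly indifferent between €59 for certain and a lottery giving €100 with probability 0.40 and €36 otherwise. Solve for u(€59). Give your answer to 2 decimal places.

The first gamble pins u(€36): it must equal 0.51·1 + 0.49·0 = 0.51.
Then u(€59) = 0.40·u(€100) + 0.60·u(€36) = 0.40·1.00 + 0.60·0.51 = 0.7060.

0.71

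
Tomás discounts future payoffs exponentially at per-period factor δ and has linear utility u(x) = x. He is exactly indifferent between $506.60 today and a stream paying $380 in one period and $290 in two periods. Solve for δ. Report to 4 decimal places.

Present value of the stream is 380·δ + 290·δ². Indifference gives 380δ + 290δ² = 506.60.
That is, 290δ² + 380δ − 506.60 = 0, a quadratic in δ.
By the quadratic formula (taking the positive root), δ = (−380 + √732056.00) / 580 ≈ 0.8200.

δ ≈ 0.8200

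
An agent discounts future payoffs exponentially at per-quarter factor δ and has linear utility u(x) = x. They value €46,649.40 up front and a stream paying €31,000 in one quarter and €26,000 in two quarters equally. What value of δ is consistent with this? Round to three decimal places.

δ ≈ 0.870

Equating present values: 46649.40 = 31000δ + 26000δ².
Rearranged: 26000δ² + 31000δ − 46649.40 = 0.
The positive root is δ = [−31000 + √(31000² + 4·26000·46649.40)] / (2·26000) = (−31000 + 76240.000)/52000 ≈ 0.870.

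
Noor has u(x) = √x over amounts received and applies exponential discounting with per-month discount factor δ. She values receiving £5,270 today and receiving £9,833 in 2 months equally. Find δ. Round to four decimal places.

δ ≈ 0.8556

Indifference means u(5270) = δ^2 · u(9833), so δ^2 = u(5270)/u(9833).
With u(x) = √x: δ^2 = √5270/√9833 = √(5270/9833) = 0.73209.
Hence δ = (0.73209)^(1/2) = 0.855620.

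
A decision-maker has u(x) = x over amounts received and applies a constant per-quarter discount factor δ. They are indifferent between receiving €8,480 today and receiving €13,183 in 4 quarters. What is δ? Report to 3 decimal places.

The payoff in 4 quarters is discounted by δ^4, so u(8480) = δ^4·u(13183) and δ^4 = u(8480)/u(13183).
With u(x) = x: δ^4 = 8480/13183 = 0.64325.
Taking the 4th root: δ = 0.64325^(1/4) ≈ 0.896.

δ ≈ 0.896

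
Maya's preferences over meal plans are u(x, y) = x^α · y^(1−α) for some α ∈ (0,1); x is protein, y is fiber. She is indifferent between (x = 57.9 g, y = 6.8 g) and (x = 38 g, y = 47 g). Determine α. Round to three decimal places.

α ≈ 0.821

Indifference: 57.9^α · 6.8^(1−α) = 38^α · 47^(1−α).
Taking logs: α·ln 57.9 + (1−α)·ln 6.8 = α·ln 38 + (1−α)·ln 47, i.e. α·0.421131 = (1−α)·1.933225.
So α/(1−α) = (1.933225)/(0.421131) = 4.590555, and α = 4.590555/5.590555 ≈ 0.821.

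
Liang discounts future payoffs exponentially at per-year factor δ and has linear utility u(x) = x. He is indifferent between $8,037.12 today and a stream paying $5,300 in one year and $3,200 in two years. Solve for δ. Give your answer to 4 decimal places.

Present value of the stream is 5300·δ + 3200·δ². Indifference gives 5300δ + 3200δ² = 8037.12.
So 3200δ² + 5300δ − 8037.12 = 0.
δ = (−5300 + √(5300² + 4·3200·8037.12)) / (2·3200) = (−5300 + √130965136.00) / 6400 ≈ 0.9600.

δ ≈ 0.9600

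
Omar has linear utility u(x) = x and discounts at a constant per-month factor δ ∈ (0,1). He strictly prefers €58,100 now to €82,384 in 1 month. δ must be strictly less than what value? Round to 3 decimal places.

Under u(x) = x this choice says 58100 > δ·82384.
Dividing through by 82384 gives δ < 0.70523.

δ < 0.705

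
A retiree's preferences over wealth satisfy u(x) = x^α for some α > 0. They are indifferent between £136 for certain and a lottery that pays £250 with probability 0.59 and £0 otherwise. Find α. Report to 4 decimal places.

α ≈ 0.8667

The lottery's expected utility is 0.59·u(250) + 0.41·u(0) = 0.59·250^α (since u(0) = 0 for α > 0).
Indifference: 136^α = 0.59·250^α, so (136/250)^α = 0.59.
Take logs: α = ln 0.59 / ln(136/250) ≈ 0.866668.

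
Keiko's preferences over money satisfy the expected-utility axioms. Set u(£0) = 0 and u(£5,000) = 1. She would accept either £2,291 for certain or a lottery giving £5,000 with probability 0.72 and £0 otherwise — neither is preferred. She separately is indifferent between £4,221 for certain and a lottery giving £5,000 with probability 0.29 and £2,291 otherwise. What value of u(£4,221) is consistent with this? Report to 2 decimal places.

0.80

First, u(£2,291) = 0.72·u(£5,000) + 0.28·u(£0) = 0.72.
Chaining: u(£4,221) = 0.29·1.00 + 0.71·0.72 = 0.8012.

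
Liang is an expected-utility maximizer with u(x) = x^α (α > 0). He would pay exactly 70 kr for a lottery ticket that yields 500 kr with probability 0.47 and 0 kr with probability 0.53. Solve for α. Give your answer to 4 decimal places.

The lottery's expected utility is 0.47·u(500) + 0.53·u(0) = 0.47·500^α (since u(0) = 0 for α > 0).
Setting u(70) equal to that: 70^α = 0.47·500^α ⇒ (70/500)^α = 0.47.
α = ln(0.47) / ln(70/500) = -0.7550226/-1.9661129 ≈ 0.3840.

α ≈ 0.3840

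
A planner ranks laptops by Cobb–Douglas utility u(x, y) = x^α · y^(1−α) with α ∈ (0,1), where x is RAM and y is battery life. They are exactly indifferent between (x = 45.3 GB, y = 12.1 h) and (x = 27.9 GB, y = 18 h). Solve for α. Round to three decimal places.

α ≈ 0.450

The Cobb–Douglas utilities coincide, so 45.3^α·12.1^(1−α) = 27.9^α·18^(1−α).
(45.3/27.9)^α = (18/12.1)^(1−α); take logs: α·ln(45.3/27.9) = (1−α)·ln(18/12.1), i.e. α·0.484680 = (1−α)·0.397166.
So α/(1−α) = (0.397166)/(0.484680) = 0.819440, and α = 0.819440/1.819440 ≈ 0.450.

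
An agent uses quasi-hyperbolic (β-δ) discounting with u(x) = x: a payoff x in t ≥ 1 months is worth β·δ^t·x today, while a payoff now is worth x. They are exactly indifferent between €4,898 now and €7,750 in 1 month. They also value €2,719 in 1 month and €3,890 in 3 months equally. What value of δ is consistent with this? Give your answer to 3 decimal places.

The second indifference involves only future payoffs, so β cancels: β·δ^1·2719 = β·δ^3·3890, giving δ^2 = 2719/3890 = 0.69897, so δ = 0.83605.

δ ≈ 0.836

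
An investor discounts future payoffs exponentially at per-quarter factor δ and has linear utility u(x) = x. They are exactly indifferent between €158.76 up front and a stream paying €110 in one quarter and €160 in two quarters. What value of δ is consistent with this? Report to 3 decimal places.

Present value of the stream is 110·δ + 160·δ². Indifference gives 110δ + 160δ² = 158.76.
Rearranged: 160δ² + 110δ − 158.76 = 0.
By the quadratic formula (taking the positive root), δ = (−110 + √113706.40) / 320 ≈ 0.710.

δ ≈ 0.710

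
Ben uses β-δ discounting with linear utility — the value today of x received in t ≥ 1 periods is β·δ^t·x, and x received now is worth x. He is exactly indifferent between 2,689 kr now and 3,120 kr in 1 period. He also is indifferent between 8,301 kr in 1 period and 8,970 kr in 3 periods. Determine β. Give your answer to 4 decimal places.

β ≈ 0.8959

Both payoffs in the second observation are in the future, so β drops out: δ^1·8301 = δ^3·8970 ⇒ δ^2 = 8301/8970 = 0.92542, so δ = 0.96199.
Now use the now-vs-future pair: 2689 = β·δ·3120 gives β = 2689/(0.96199·3120) ≈ 0.8959.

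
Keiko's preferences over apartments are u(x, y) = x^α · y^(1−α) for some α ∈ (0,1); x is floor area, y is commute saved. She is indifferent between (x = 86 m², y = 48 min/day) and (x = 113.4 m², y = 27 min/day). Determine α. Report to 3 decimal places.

The Cobb–Douglas utilities coincide, so 86^α·48^(1−α) = 113.4^α·27^(1−α).
Rearrange to (86/113.4)^α = (27/48)^(1−α) and take logs: α·-0.276574 = (1−α)·-0.575364.
Thus α·(-0.851938) = -0.575364, so α = -0.575364/-0.851938 ≈ 0.675.

α ≈ 0.675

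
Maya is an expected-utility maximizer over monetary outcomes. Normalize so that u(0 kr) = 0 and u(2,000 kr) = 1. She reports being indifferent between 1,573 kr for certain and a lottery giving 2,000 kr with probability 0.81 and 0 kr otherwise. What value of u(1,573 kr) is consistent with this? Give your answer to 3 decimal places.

0.810

u(1,573 kr) equals the lottery's expected utility: 0.81·1 + 0.19·0 = 0.81.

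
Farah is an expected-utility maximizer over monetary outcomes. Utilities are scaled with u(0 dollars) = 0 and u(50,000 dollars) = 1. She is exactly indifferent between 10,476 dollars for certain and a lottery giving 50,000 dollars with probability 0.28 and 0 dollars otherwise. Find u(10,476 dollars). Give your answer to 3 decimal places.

0.280

u(10,476 dollars) equals the lottery's expected utility: 0.28·1 + 0.72·0 = 0.28.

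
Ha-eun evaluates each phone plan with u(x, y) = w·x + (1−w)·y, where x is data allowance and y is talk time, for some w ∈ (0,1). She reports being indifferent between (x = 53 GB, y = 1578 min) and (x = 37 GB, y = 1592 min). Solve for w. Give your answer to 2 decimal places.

w = 0.47

u(53,1578) = u(37,1592) means w·53 + (1−w)·1578 = w·37 + (1−w)·1592.
Collecting terms: w·16 = (1−w)·14.
So w/(1−w) = 14/16 = 0.8750, giving w = 14/(16+14) = 0.47.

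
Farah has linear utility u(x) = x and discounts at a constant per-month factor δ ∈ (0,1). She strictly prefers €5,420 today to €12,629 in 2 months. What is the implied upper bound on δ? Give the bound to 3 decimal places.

δ < 0.655

Comparing present values: 5420 > δ^2·12629.
Hence δ^2 < 5420/12629 = 0.42917, and x ↦ x^(1/2) is increasing on (0,∞).
δ < (5420/12629)^(1/2) ≈ 0.655.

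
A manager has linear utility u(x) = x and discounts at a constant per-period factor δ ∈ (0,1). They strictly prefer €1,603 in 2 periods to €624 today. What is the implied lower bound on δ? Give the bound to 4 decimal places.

Under u(x) = x this choice says 624 < δ^2·1603.
Hence δ^2 > 624/1603 = 0.38927, and x ↦ x^(1/2) is increasing on (0,∞).
δ > (624/1603)^(1/2) ≈ 0.6239.

δ > 0.6239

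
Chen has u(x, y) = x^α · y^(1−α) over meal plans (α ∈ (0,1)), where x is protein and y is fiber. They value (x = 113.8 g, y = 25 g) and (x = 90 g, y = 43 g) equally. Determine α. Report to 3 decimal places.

Set the two utilities equal: 113.8^α·25^(1−α) = 90^α·43^(1−α).
Taking logs: α·ln 113.8 + (1−α)·ln 25 = α·ln 90 + (1−α)·ln 43, i.e. α·0.234633 = (1−α)·0.542324.
Thus α·(0.776957) = 0.542324, so α = 0.542324/0.776957 ≈ 0.698.

α ≈ 0.698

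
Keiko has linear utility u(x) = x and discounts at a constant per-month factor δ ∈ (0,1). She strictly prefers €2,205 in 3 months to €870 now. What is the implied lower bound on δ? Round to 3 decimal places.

δ > 0.733

Comparing present values: 870 < δ^3·2205.
So δ^3 > 870/2205 = 0.39456; taking the cube root of both positive sides preserves the inequality.
δ > 0.39456^(1/3) = 0.733.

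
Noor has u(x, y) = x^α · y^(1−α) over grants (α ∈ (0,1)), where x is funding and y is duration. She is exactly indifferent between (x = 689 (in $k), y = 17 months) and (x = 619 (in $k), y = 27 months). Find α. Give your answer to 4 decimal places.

The Cobb–Douglas utilities coincide, so 689^α·17^(1−α) = 619^α·27^(1−α).
Rearrange to (689/619)^α = (27/17)^(1−α) and take logs: α·0.1071360 = (1−α)·0.4626235.
So α/(1−α) = (0.4626235)/(0.1071360) = 4.3180957, and α = 4.3180957/5.3180957 ≈ 0.8120.

α ≈ 0.8120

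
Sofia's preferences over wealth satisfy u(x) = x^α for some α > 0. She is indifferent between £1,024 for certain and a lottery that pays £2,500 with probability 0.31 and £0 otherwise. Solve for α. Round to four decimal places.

The lottery's expected utility is 0.31·u(2500) + 0.69·u(0) = 0.31·2500^α (since u(0) = 0 for α > 0).
Equating: 1024^α = 0.31·2500^α, i.e. 0.4096^α = 0.31.
Take logs: α = ln 0.31 / ln(1024/2500) ≈ 1.312141.

α ≈ 1.3121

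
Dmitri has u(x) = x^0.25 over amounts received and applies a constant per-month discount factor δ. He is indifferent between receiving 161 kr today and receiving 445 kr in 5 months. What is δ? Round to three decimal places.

δ ≈ 0.950

The payoff in 5 months is discounted by δ^5, so u(161) = δ^5·u(445) and δ^5 = u(161)/u(445).
With u(x) = x^0.25: δ^5 = 161^0.25/445^0.25 = (161/445)^0.25 = 0.77556.
Hence δ = (0.77556)^(1/5) = 0.95044.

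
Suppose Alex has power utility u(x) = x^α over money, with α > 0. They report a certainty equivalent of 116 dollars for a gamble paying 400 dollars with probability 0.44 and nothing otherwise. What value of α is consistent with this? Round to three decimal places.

The lottery's expected utility is 0.44·u(400) + 0.56·u(0) = 0.44·400^α (since u(0) = 0 for α > 0).
Setting u(116) equal to that: 116^α = 0.44·400^α ⇒ (116/400)^α = 0.44.
Take logs: α = ln 0.44 / ln(116/400) ≈ 0.66322.

α ≈ 0.663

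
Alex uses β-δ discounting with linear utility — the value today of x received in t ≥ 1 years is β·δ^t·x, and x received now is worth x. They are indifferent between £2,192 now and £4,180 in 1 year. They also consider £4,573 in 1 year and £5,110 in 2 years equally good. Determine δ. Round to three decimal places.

Both payoffs in the second observation are in the future, so β drops out: δ^1·4573 = δ^2·5110 ⇒ δ = 4573/5110 = 0.89491.

δ ≈ 0.895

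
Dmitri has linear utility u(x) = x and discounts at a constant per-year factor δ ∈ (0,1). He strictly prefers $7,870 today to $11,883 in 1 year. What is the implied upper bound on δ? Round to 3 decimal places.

δ < 0.662

The preference means 7870 > δ·11883.
Dividing through by 11883 gives δ < 0.66229.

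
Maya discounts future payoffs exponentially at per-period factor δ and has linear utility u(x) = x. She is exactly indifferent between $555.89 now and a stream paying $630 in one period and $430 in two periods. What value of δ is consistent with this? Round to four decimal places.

Present value of the stream is 630·δ + 430·δ². Indifference gives 630δ + 430δ² = 555.89.
Rearranged: 430δ² + 630δ − 555.89 = 0.
The positive root is δ = [−630 + √(630² + 4·430·555.89)] / (2·430) = (−630 + 1163.199)/860 ≈ 0.6200.

δ ≈ 0.6200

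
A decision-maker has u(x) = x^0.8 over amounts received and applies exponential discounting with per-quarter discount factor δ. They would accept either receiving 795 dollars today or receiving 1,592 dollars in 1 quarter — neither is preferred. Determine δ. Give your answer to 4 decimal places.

Indifference means u(795) = δ · u(1592), so δ = u(795)/u(1592).
Since u(x) = x^0.8, δ = (795/1592)^0.8 = 0.49937^0.8 = 0.57377.

δ ≈ 0.5738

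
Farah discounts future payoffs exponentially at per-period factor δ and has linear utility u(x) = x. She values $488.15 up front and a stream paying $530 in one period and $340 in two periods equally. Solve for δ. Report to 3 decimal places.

δ ≈ 0.650

The stream is worth 530δ + 340δ² today, so 530δ + 340δ² = 488.15.
Rearranged: 340δ² + 530δ − 488.15 = 0.
δ = (−530 + √(530² + 4·340·488.15)) / (2·340) = (−530 + √944784.00) / 680 ≈ 0.650.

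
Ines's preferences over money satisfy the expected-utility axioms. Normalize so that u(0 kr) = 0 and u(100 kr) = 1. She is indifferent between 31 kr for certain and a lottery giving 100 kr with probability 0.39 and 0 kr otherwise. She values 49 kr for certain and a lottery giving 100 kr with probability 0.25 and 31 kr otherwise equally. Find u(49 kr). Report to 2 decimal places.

From the first indifference, u(31 kr) = 0.39·u(100 kr) + 0.61·u(0 kr) = 0.39·1 + 0.61·0 = 0.39.
Chaining: u(49 kr) = 0.25·1.00 + 0.75·0.39 = 0.5425.

0.54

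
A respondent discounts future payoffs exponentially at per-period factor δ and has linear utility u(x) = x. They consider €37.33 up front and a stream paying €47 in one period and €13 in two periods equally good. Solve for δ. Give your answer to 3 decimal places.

δ ≈ 0.670

Present value of the stream is 47·δ + 13·δ². Indifference gives 47δ + 13δ² = 37.33.
That is, 13δ² + 47δ − 37.33 = 0, a quadratic in δ.
δ = (−47 + √(47² + 4·13·37.33)) / (2·13) = (−47 + √4150.16) / 26 ≈ 0.670.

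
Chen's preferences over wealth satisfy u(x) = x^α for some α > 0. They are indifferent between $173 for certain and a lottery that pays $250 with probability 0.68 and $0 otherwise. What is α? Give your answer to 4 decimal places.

α ≈ 1.0475

Since u(0) = 0, the lottery's EU is 0.68·250^α.
Equating: 173^α = 0.68·250^α, i.e. 0.6920^α = 0.68.
Taking logs: α·ln(173/250) = ln(0.68), so α = -0.3856625 / -0.3681693 ≈ 1.0475.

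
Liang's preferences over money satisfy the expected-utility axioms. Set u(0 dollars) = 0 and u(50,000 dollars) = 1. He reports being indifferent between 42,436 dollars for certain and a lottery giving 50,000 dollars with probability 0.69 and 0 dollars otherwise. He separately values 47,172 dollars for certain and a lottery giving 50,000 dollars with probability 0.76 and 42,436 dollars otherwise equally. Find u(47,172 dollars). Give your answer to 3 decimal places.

First, u(42,436 dollars) = 0.69·u(50,000 dollars) + 0.31·u(0 dollars) = 0.69.
Then u(47,172 dollars) = 0.76·u(50,000 dollars) + 0.24·u(42,436 dollars) = 0.76·1.00 + 0.24·0.69 = 0.9256.

0.926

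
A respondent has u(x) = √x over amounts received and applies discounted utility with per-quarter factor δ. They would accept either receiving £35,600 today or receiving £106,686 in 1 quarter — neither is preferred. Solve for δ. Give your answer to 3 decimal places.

δ ≈ 0.578

Equating discounted utilities: u(35600) = δ·u(106686) ⇒ δ = u(35600)/u(106686).
Since u(x) = √x, δ = √(35600/106686) = 0.57766.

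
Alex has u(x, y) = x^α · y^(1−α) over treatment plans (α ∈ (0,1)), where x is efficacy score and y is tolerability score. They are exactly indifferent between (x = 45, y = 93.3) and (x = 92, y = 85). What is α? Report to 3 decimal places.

α ≈ 0.115

The Cobb–Douglas utilities coincide, so 45^α·93.3^(1−α) = 92^α·85^(1−α).
Taking logs: α·ln 45 + (1−α)·ln 93.3 = α·ln 92 + (1−α)·ln 85, i.e. α·-0.715126 = (1−α)·-0.093169.
Thus α·(-0.808295) = -0.093169, so α = -0.093169/-0.808295 ≈ 0.115.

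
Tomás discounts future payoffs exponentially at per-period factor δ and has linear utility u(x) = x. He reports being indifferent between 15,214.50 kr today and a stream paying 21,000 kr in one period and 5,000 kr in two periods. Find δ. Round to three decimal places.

δ ≈ 0.630

The stream is worth 21000δ + 5000δ² today, so 21000δ + 5000δ² = 15214.50.
Rearranged: 5000δ² + 21000δ − 15214.50 = 0.
By the quadratic formula (taking the positive root), δ = (−21000 + √745290000.00) / 10000 ≈ 0.630.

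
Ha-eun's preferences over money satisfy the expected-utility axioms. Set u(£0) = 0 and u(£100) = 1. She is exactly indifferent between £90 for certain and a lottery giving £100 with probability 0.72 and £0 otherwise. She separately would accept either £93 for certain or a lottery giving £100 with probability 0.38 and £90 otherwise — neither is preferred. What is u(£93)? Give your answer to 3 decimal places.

From the first indifference, u(£90) = 0.72·u(£100) + 0.28·u(£0) = 0.72·1 + 0.28·0 = 0.72.
The second indifference gives u(£93) = 0.38·u(£100) + 0.62·u(£90) = 0.38·1.00 + 0.62·0.72 = 0.8264.

0.826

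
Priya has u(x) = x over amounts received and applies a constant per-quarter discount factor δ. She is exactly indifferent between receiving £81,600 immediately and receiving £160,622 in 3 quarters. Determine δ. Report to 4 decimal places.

δ ≈ 0.7979

The payoff in 3 quarters is discounted by δ^3, so u(81600) = δ^3·u(160622) and δ^3 = u(81600)/u(160622).
With u(x) = x: δ^3 = 81600/160622 = 0.50803.
Taking the cube root: δ = 0.50803^(1/3) ≈ 0.7979.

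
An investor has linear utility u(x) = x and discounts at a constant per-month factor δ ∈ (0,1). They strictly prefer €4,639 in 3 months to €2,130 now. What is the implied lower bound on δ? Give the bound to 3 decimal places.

The preference means 2130 < δ^3·4639.
Hence δ^3 > 2130/4639 = 0.45915, and x ↦ x^(1/3) is increasing on (0,∞).
δ > 0.45915^(1/3) = 0.771.

δ > 0.771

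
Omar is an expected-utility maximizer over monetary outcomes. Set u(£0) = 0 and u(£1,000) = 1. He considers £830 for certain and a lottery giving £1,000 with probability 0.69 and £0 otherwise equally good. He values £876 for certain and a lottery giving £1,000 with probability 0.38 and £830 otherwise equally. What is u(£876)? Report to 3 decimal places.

0.808

The first gamble pins u(£830): it must equal 0.69·1 + 0.31·0 = 0.69.
Chaining: u(£876) = 0.38·1.00 + 0.62·0.69 = 0.8078.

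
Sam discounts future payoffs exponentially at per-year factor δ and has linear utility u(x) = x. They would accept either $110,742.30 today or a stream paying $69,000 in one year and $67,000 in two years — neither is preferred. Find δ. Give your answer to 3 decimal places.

δ ≈ 0.870

Equating present values: 110742.30 = 69000δ + 67000δ².
That is, 67000δ² + 69000δ − 110742.30 = 0, a quadratic in δ.
δ = (−69000 + √(69000² + 4·67000·110742.30)) / (2·67000) = (−69000 + √34439936400.00) / 134000 ≈ 0.870.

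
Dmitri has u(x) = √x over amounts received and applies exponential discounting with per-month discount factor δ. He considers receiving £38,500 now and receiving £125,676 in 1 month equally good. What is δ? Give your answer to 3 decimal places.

Equating discounted utilities: u(38500) = δ·u(125676) ⇒ δ = u(38500)/u(125676).
Since u(x) = √x, δ = √(38500/125676) = 0.55348.

δ ≈ 0.553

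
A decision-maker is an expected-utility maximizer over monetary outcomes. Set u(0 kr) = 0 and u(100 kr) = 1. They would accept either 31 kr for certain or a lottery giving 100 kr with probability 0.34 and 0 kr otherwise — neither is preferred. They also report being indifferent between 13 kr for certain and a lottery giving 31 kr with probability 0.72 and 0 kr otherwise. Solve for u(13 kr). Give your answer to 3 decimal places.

First, u(31 kr) = 0.34·u(100 kr) + 0.66·u(0 kr) = 0.34.
The second indifference gives u(13 kr) = 0.72·u(31 kr) + 0.28·u(0 kr) = 0.72·0.34 + 0.28·0.00 = 0.2448.

0.245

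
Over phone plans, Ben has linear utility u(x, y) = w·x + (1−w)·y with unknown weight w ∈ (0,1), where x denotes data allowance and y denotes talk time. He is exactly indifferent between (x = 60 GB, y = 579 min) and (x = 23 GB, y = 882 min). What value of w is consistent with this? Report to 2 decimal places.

Equating utilities: w·60 + (1−w)·579 = w·23 + (1−w)·882.
w·(60−23) = (1−w)·(882−579), i.e. w·37 = (1−w)·303.
The marginal rate of substitution is 303/37, so w = 303/(37+303) = 0.89.

w = 0.89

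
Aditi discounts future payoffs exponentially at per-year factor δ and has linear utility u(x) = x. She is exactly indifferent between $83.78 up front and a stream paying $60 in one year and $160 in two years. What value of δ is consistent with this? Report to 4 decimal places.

Present value of the stream is 60·δ + 160·δ². Indifference gives 60δ + 160δ² = 83.78.
Rearranged: 160δ² + 60δ − 83.78 = 0.
δ = (−60 + √(60² + 4·160·83.78)) / (2·160) = (−60 + √57219.20) / 320 ≈ 0.5600.

δ ≈ 0.5600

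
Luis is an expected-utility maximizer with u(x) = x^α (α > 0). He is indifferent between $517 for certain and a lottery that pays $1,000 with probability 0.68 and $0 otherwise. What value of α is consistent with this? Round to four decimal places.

Since u(0) = 0, the lottery's EU is 0.68·1000^α.
Indifference: 517^α = 0.68·1000^α, so (517/1000)^α = 0.68.
α = ln(0.68) / ln(517/1000) = -0.3856625/-0.6597124 ≈ 0.5846.

α ≈ 0.5846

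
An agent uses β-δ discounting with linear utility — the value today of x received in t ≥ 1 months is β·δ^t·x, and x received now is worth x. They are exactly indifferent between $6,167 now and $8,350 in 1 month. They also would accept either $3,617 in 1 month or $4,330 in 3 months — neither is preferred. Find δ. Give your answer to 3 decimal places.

δ ≈ 0.914

From the later pair, β·δ^1·3617 = β·δ^3·4330; dividing through, δ^2 = 3617/4330 = 0.83533, so δ = 0.91397.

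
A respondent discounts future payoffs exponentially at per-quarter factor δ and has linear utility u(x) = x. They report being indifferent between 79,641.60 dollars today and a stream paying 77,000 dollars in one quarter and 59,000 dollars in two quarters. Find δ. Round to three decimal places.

Equating present values: 79641.60 = 77000δ + 59000δ².
Rearranged: 59000δ² + 77000δ − 79641.60 = 0.
The positive root is δ = [−77000 + √(77000² + 4·59000·79641.60)] / (2·59000) = (−77000 + 157240.000)/118000 ≈ 0.680.

δ ≈ 0.680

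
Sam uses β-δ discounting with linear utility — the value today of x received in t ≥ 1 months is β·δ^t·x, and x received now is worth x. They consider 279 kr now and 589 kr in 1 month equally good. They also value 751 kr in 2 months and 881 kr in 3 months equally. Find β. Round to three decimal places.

From the later pair, β·δ^2·751 = β·δ^3·881; dividing through, δ = 751/881 = 0.85244.
Substituting δ into 279 = β·δ·589: β = 279/(502.087) ≈ 0.556.

β ≈ 0.556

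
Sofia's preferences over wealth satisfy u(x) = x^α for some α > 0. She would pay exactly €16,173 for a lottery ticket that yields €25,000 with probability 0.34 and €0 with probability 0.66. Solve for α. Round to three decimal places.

Since u(0) = 0, the lottery's EU is 0.34·25000^α.
Equating: 16173^α = 0.34·25000^α, i.e. 0.6469^α = 0.34.
α = ln(0.34) / ln(16173/25000) = -1.078810/-0.435533 ≈ 2.477.

α ≈ 2.477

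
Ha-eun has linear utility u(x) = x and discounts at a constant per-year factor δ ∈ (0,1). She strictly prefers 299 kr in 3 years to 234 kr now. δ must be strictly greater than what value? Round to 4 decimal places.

The preference means 234 < δ^3·299.
Dividing by 299: δ^3 > 0.78261. Both sides are positive, so the cube root keeps the direction.
δ > 0.78261^(1/3) = 0.9215.

δ > 0.9215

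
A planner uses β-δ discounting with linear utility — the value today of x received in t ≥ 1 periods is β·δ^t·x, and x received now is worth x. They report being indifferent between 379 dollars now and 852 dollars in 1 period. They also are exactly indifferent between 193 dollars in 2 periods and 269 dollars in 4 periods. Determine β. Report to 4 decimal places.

β ≈ 0.5252

Both payoffs in the second observation are in the future, so β drops out: δ^2·193 = δ^4·269 ⇒ δ^2 = 193/269 = 0.71747, so δ = 0.84704.
Substituting δ into 379 = β·δ·852: β = 379/(721.676) ≈ 0.5252.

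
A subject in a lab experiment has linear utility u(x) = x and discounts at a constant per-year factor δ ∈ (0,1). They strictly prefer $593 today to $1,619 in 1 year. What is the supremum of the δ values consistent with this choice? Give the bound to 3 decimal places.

δ < 0.366

Under u(x) = x this choice says 593 > δ·1619.
So δ < 593/1619 = 0.36628.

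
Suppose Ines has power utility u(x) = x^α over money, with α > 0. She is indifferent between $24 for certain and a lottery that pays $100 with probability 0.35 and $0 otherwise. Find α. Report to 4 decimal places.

α ≈ 0.7356

EU(lottery) = 0.35·100^α + 0.65·0 = 0.35·100^α.
Setting u(24) equal to that: 24^α = 0.35·100^α ⇒ (24/100)^α = 0.35.
Take logs: α = ln 0.35 / ln(24/100) ≈ 0.735625.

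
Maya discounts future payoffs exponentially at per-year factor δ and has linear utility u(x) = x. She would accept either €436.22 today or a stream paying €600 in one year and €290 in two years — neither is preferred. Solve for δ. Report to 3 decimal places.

Equating present values: 436.22 = 600δ + 290δ².
That is, 290δ² + 600δ − 436.22 = 0, a quadratic in δ.
δ = (−600 + √(600² + 4·290·436.22)) / (2·290) = (−600 + √866015.20) / 580 ≈ 0.570.

δ ≈ 0.570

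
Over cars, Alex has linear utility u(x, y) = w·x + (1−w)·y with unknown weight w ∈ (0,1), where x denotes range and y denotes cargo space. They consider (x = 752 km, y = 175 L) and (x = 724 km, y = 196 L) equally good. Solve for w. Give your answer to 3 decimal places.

Equating utilities: w·752 + (1−w)·175 = w·724 + (1−w)·196.
Rearranging, 28·w − 21·(1−w) = 0.
The marginal rate of substitution is 21/28, so w = 21/(28+21) = 0.429.

w = 0.429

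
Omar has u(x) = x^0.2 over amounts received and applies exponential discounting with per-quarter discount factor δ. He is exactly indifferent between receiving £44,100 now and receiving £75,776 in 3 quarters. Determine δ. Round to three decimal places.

Indifference means u(44100) = δ^3 · u(75776), so δ^3 = u(44100)/u(75776).
Since u(x) = x^0.2, δ^3 = (44100/75776)^0.2 = 0.58198^0.2 = 0.89739.
Taking the cube root: δ = 0.89739^(1/3) ≈ 0.965.

δ ≈ 0.965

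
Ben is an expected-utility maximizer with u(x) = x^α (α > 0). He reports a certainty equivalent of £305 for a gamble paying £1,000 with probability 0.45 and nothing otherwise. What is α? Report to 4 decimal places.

The lottery's expected utility is 0.45·u(1000) + 0.55·u(0) = 0.45·1000^α (since u(0) = 0 for α > 0).
Setting u(305) equal to that: 305^α = 0.45·1000^α ⇒ (305/1000)^α = 0.45.
Take logs: α = ln 0.45 / ln(305/1000) ≈ 0.672460.

α ≈ 0.6725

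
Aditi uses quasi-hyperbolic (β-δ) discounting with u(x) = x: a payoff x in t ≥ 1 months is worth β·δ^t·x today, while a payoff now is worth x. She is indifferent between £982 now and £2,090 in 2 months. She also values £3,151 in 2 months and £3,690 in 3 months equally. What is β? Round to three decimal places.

β ≈ 0.644

Both payoffs in the second observation are in the future, so β drops out: δ^2·3151 = δ^3·3690 ⇒ δ = 3151/3690 = 0.85393.
The first indifference: 982 = β·δ^2·2090, so β = 982/(δ^2·2090) = 982/(0.72920·2090) ≈ 0.644.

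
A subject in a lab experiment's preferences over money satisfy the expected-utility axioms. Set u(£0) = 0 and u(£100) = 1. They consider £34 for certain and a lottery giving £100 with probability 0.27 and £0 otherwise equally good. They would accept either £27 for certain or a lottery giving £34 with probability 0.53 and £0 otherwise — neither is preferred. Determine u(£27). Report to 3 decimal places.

0.143

From the first indifference, u(£34) = 0.27·u(£100) + 0.73·u(£0) = 0.27·1 + 0.73·0 = 0.27.
Chaining: u(£27) = 0.53·0.27 + 0.47·0.00 = 0.1431.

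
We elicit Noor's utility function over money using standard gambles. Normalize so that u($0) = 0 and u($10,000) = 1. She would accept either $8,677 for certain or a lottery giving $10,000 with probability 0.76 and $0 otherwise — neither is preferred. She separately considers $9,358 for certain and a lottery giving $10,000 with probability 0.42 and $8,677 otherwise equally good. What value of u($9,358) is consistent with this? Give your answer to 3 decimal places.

0.861

The first gamble pins u($8,677): it must equal 0.76·1 + 0.24·0 = 0.76.
The second indifference gives u($9,358) = 0.42·u($10,000) + 0.58·u($8,677) = 0.42·1.00 + 0.58·0.76 = 0.8608.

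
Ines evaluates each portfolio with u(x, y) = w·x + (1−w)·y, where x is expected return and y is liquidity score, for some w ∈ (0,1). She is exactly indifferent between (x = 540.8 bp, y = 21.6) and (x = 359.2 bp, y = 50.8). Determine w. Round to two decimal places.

u(540.8,21.6) = u(359.2,50.8) means w·540.8 + (1−w)·21.6 = w·359.2 + (1−w)·50.8.
Rearranging, 181.6·w − 29.2·(1−w) = 0.
So w/(1−w) = 29.2/181.6 = 0.1608, giving w = 29.2/(181.6+29.2) = 0.14.

w = 0.14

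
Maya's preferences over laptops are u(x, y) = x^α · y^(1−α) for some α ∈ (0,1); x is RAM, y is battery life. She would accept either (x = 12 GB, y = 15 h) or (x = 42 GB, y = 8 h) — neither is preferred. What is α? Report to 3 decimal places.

α ≈ 0.334

The Cobb–Douglas utilities coincide, so 12^α·15^(1−α) = 42^α·8^(1−α).
Taking logs: α·ln 12 + (1−α)·ln 15 = α·ln 42 + (1−α)·ln 8, i.e. α·-1.252763 = (1−α)·-0.628609.
So α/(1−α) = (-0.628609)/(-1.252763) = 0.501778, and α = 0.501778/1.501778 ≈ 0.334.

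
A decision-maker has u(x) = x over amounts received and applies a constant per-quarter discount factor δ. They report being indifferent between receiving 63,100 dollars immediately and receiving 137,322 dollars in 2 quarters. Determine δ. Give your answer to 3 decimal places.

δ ≈ 0.678

The payoff in 2 quarters is discounted by δ^2, so u(63100) = δ^2·u(137322) and δ^2 = u(63100)/u(137322).
With u(x) = x: δ^2 = 63100/137322 = 0.45950.
So δ = 0.45950^(1/2) ≈ 0.678.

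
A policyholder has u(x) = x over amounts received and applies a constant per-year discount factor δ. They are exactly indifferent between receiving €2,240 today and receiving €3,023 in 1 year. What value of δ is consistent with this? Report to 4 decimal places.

δ ≈ 0.7410

Equating discounted utilities: u(2240) = δ·u(3023) ⇒ δ = u(2240)/u(3023).
With u(x) = x: δ = 2240/3023 = 0.74099.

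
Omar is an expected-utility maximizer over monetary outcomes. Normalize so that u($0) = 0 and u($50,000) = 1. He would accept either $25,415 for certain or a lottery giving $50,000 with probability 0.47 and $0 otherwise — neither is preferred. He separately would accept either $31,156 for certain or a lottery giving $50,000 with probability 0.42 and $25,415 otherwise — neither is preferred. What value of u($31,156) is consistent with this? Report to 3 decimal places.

The first gamble pins u($25,415): it must equal 0.47·1 + 0.53·0 = 0.47.
The second indifference gives u($31,156) = 0.42·u($50,000) + 0.58·u($25,415) = 0.42·1.00 + 0.58·0.47 = 0.6926.

0.693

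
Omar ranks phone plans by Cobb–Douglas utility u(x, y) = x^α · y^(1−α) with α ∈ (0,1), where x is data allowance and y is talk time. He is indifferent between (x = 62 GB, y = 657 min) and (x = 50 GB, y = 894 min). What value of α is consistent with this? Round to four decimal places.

Indifference: 62^α · 657^(1−α) = 50^α · 894^(1−α).
Rearrange to (62/50)^α = (894/657)^(1−α) and take logs: α·0.2151114 = (1−α)·0.3080218.
Thus α·(0.5231332) = 0.3080218, so α = 0.3080218/0.5231332 ≈ 0.5888.

α ≈ 0.5888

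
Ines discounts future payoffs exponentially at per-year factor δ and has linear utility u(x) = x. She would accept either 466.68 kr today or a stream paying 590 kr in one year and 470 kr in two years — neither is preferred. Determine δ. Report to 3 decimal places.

The stream is worth 590δ + 470δ² today, so 590δ + 470δ² = 466.68.
So 470δ² + 590δ − 466.68 = 0.
δ = (−590 + √(590² + 4·470·466.68)) / (2·470) = (−590 + √1225458.40) / 940 ≈ 0.550.

δ ≈ 0.550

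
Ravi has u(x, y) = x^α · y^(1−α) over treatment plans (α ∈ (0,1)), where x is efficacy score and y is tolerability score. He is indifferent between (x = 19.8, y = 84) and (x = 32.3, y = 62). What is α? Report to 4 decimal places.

α ≈ 0.3829

Indifference: 19.8^α · 84^(1−α) = 32.3^α · 62^(1−α).
Rearrange to (19.8/32.3)^α = (62/84)^(1−α) and take logs: α·-0.4893853 = (1−α)·-0.3036824.
Thus α·(-0.7930677) = -0.3036824, so α = -0.3036824/-0.7930677 ≈ 0.3829.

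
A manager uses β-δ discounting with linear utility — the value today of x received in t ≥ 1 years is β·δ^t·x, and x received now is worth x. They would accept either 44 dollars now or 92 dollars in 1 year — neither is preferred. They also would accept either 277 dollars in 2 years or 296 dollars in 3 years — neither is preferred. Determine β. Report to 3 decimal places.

The second indifference involves only future payoffs, so β cancels: β·δ^2·277 = β·δ^3·296, giving δ = 277/296 = 0.93581.
The first indifference: 44 = β·δ·92, so β = 44/(δ·92) = 44/(0.93581·92) ≈ 0.511.

β ≈ 0.511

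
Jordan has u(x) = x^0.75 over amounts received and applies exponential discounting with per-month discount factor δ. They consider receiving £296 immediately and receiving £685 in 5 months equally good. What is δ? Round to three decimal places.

δ ≈ 0.882

The payoff in 5 months is discounted by δ^5, so u(296) = δ^5·u(685) and δ^5 = u(296)/u(685).
With u(x) = x^0.75: δ^5 = 296^0.75/685^0.75 = (296/685)^0.75 = 0.53297.
Hence δ = (0.53297)^(1/5) = 0.88174.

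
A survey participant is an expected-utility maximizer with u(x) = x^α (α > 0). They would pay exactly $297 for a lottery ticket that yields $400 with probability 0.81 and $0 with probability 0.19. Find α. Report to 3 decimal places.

EU(lottery) = 0.81·400^α + 0.19·0 = 0.81·400^α.
Indifference: 297^α = 0.81·400^α, so (297/400)^α = 0.81.
Take logs: α = ln 0.81 / ln(297/400) ≈ 0.70775.

α ≈ 0.708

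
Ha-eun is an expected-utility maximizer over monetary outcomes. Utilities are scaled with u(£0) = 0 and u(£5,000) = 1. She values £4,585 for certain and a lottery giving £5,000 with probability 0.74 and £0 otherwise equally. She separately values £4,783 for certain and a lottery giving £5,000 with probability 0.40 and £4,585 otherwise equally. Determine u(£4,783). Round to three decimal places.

The first gamble pins u(£4,585): it must equal 0.74·1 + 0.26·0 = 0.74.
Chaining: u(£4,783) = 0.40·1.00 + 0.60·0.74 = 0.8440.

0.844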